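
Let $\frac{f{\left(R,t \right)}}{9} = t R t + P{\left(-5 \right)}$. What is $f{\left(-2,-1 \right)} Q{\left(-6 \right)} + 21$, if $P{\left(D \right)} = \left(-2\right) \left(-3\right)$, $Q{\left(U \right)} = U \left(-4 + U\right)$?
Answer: $2181$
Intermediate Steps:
$P{\left(D \right)} = 6$
$f{\left(R,t \right)} = 54 + 9 R t^{2}$ ($f{\left(R,t \right)} = 9 \left(t R t + 6\right) = 9 \left(R t t + 6\right) = 9 \left(R t^{2} + 6\right) = 9 \left(6 + R t^{2}\right) = 54 + 9 R t^{2}$)
$f{\left(-2,-1 \right)} Q{\left(-6 \right)} + 21 = \left(54 + 9 \left(-2\right) \left(-1\right)^{2}\right) \left(- 6 \left(-4 - 6\right)\right) + 21 = \left(54 + 9 \left(-2\right) 1\right) \left(\left(-6\right) \left(-10\right)\right) + 21 = \left(54 - 18\right) 60 + 21 = 36 \cdot 60 + 21 = 2160 + 21 = 2181$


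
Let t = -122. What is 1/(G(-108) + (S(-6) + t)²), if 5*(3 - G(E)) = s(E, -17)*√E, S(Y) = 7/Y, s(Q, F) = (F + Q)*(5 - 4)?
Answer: 19664244/298453600441 - 194400*I*√3/298453600441 ≈ 6.5887e-5 - 1.1282e-6*I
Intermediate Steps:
s(Q, F) = F + Q (s(Q, F) = (F + Q)*1 = F + Q)
G(E) = 3 - √E*(-17 + E)/5 (G(E) = 3 - (-17 + E)*√E/5 = 3 - √E*(-17 + E)/5)
1/(G(-108) + (S(-6) + t)²) = 1/((3 + √(-108)*(17 - 1*(-108))/5) + (7/(-6) - 122)²) = 1/((3 + (6*I*√3)*(17 + 108)/5) + (7*(-⅙) - 122)²) = 1/((3 + (⅕)*(6*I*√3)*125) + (-7/6 - 122)²) = 1/((3 + 150*I*√3) + (-739/6)²) = 1/((3 + 150*I*√3) + 546121/36) = 1/(546229/36 + 150*I*√3)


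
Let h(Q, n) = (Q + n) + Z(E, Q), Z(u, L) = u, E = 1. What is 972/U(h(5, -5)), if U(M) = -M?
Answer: -972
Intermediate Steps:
h(Q, n) = 1 + Q + n (h(Q, n) = (Q + n) + 1 = 1 + Q + n)
972/U(h(5, -5)) = 972/((-(1 + 5 - 5))) = 972/((-1*1)) = 972/(-1) = 972*(-1) = -972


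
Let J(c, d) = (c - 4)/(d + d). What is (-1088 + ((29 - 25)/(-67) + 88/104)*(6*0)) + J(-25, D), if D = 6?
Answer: -13085/12 ≈ -1090.4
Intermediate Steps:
J(c, d) = (-4 + c)/(2*d) (J(c, d) = (-4 + c)/((2*d)) = (-4 + c)*(1/(2*d)) = (-4 + c)/(2*d))
(-1088 + ((29 - 25)/(-67) + 88/104)*(6*0)) + J(-25, D) = (-1088 + ((29 - 25)/(-67) + 88/104)*(6*0)) + (½)*(-4 - 25)/6 = (-1088 + (4*(-1/67) + 88*(1/104))*0) + (½)*(⅙)*(-29) = (-1088 + (-4/67 + 11/13)*0) - 29/12 = (-1088 + (685/871)*0) - 29/12 = (-1088 + 0) - 29/12 = -1088 - 29/12 = -13085/12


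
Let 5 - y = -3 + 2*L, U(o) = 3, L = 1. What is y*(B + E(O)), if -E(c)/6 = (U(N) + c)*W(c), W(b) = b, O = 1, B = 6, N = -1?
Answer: -108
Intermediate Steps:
y = 6 (y = 5 - (-3 + 2*1) = 5 - (-3 + 2) = 5 - 1*(-1) = 5 + 1 = 6)
E(c) = -6*c*(3 + c) (E(c) = -6*(3 + c)*c = -6*c*(3 + c))
y*(B + E(O)) = 6*(6 - 6*1*(3 + 1)) = 6*(6 - 6*1*4) = 6*(6 - 24) = 6*(-18) = -108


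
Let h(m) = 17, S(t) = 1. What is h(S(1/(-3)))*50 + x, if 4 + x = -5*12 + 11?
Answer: 797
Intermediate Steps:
x = -53 (x = -4 + (-5*12 + 11) = -4 + (-60 + 11) = -4 - 49 = -53)
h(S(1/(-3)))*50 + x = 17*50 - 53 = 850 - 53 = 797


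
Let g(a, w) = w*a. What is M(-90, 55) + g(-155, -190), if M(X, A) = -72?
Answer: 29378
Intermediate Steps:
g(a, w) = a*w
M(-90, 55) + g(-155, -190) = -72 - 155*(-190) = -72 + 29450 = 29378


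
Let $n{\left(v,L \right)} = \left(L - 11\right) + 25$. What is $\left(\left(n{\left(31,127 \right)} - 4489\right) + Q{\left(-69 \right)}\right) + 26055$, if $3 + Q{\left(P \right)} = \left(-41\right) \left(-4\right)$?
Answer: $21868$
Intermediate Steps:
$Q{\left(P \right)} = 161$ ($Q{\left(P \right)} = -3 - -164 = -3 + 164 = 161$)
$n{\left(v,L \right)} = 14 + L$ ($n{\left(v,L \right)} = \left(-11 + L\right) + 25 = 14 + L$)
$\left(\left(n{\left(31,127 \right)} - 4489\right) + Q{\left(-69 \right)}\right) + 26055 = \left(\left(\left(14 + 127\right) - 4489\right) + 161\right) + 26055 = \left(\left(141 - 4489\right) + 161\right) + 26055 = \left(-4348 + 161\right) + 26055 = -4187 + 26055 = 21868$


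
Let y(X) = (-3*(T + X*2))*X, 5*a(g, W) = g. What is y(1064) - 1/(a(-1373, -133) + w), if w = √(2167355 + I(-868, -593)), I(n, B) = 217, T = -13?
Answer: -353109642761545/52304171 - 50*√541893/52304171 ≈ -6.7511e+6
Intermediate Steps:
a(g, W) = g/5
w = 2*√541893 (w = √(2167355 + 217) = √2167572 = 2*√541893 ≈ 1472.3)
y(X) = X*(39 - 6*X) (y(X) = (-3*(-13 + X*2))*X = (-3*(-13 + 2*X))*X = (39 - 6*X)*X = X*(39 - 6*X))
y(1064) - 1/(a(-1373, -133) + w) = 3*1064*(13 - 2*1064) - 1/((⅕)*(-1373) + 2*√541893) = 3*1064*(13 - 2128) - 1/(-1373/5 + 2*√541893) = 3*1064*(-2115) - 1/(-1373/5 + 2*√541893) = -6751080 - 1/(-1373/5 + 2*√541893)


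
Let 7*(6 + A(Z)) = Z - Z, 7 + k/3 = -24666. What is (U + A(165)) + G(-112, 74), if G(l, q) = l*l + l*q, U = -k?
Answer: 78269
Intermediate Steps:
k = -74019 (k = -21 + 3*(-24666) = -21 - 73998 = -74019)
U = 74019 (U = -1*(-74019) = 74019)
A(Z) = -6 (A(Z) = -6 + (Z - Z)/7 = -6 + (⅐)*0 = -6 + 0 = -6)
G(l, q) = l² + l*q
(U + A(165)) + G(-112, 74) = (74019 - 6) - 112*(-112 + 74) = 74013 - 112*(-38) = 74013 + 4256 = 78269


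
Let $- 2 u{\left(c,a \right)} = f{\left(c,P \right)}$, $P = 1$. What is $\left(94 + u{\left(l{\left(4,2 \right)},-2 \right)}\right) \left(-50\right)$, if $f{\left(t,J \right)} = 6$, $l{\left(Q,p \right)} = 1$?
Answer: $-4550$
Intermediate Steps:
$u{\left(c,a \right)} = -3$ ($u{\left(c,a \right)} = \left(- \frac{1}{2}\right) 6 = -3$)
$\left(94 + u{\left(l{\left(4,2 \right)},-2 \right)}\right) \left(-50\right) = \left(94 - 3\right) \left(-50\right) = 91 \left(-50\right) = -4550$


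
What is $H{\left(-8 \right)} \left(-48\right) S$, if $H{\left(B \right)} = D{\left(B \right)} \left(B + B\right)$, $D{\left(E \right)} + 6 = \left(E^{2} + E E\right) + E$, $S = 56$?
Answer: $4902912$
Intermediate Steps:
$D{\left(E \right)} = -6 + E + 2 E^{2}$ ($D{\left(E \right)} = -6 + \left(\left(E^{2} + E E\right) + E\right) = -6 + \left(\left(E^{2} + E^{2}\right) + E\right) = -6 + \left(2 E^{2} + E\right) = -6 + \left(E + 2 E^{2}\right) = -6 + E + 2 E^{2}$)
$H{\left(B \right)} = 2 B \left(-6 + B + 2 B^{2}\right)$ ($H{\left(B \right)} = \left(-6 + B + 2 B^{2}\right) \left(B + B\right) = \left(-6 + B + 2 B^{2}\right) 2 B = 2 B \left(-6 + B + 2 B^{2}\right)$)
$H{\left(-8 \right)} \left(-48\right) S = 2 \left(-8\right) \left(-6 - 8 + 2 \left(-8\right)^{2}\right) \left(-48\right) 56 = 2 \left(-8\right) \left(-6 - 8 + 2 \cdot 64\right) \left(-48\right) 56 = 2 \left(-8\right) \left(-6 - 8 + 128\right) \left(-48\right) 56 = 2 \left(-8\right) 114 \left(-48\right) 56 = \left(-1824\right) \left(-48\right) 56 = 87552 \cdot 56 = 4902912$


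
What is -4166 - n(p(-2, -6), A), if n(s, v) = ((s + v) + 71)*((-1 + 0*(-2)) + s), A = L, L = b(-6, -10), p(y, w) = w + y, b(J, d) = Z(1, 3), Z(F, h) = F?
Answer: -3590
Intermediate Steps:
b(J, d) = 1
L = 1
A = 1
n(s, v) = (-1 + s)*(71 + s + v) (n(s, v) = (71 + s + v)*((-1 + 0) + s) = (71 + s + v)*(-1 + s) = (-1 + s)*(71 + s + v))
-4166 - n(p(-2, -6), A) = -4166 - (-71 + (-6 - 2)**2 - 1*1 + 70*(-6 - 2) + (-6 - 2)*1) = -4166 - (-71 + (-8)**2 - 1 + 70*(-8) - 8*1) = -4166 - (-71 + 64 - 1 - 560 - 8) = -4166 - 1*(-576) = -4166 + 576 = -3590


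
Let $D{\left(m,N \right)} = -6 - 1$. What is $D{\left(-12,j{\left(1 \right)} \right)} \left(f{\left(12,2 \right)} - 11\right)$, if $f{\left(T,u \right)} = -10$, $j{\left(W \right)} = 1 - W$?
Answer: $147$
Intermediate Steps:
$D{\left(m,N \right)} = -7$ ($D{\left(m,N \right)} = -6 - 1 = -7$)
$D{\left(-12,j{\left(1 \right)} \right)} \left(f{\left(12,2 \right)} - 11\right) = - 7 \left(-10 - 11\right) = \left(-7\right) \left(-21\right) = 147$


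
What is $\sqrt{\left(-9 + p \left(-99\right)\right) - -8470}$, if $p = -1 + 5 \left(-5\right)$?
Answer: $\sqrt{11035} \approx 105.05$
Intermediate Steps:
$p = -26$ ($p = -1 - 25 = -26$)
$\sqrt{\left(-9 + p \left(-99\right)\right) - -8470} = \sqrt{\left(-9 - -2574\right) - -8470} = \sqrt{\left(-9 + 2574\right) + \left(-42 + 8512\right)} = \sqrt{2565 + 8470} = \sqrt{11035}$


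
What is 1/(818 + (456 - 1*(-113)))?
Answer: 1/1387 ≈ 0.00072098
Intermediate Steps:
1/(818 + (456 - 1*(-113))) = 1/(818 + (456 + 113)) = 1/(818 + 569) = 1/1387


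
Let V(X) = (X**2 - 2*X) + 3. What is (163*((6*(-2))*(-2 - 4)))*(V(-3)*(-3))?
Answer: -633744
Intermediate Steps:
V(X) = 3 + X**2 - 2*X
(163*((6*(-2))*(-2 - 4)))*(V(-3)*(-3)) = (163*((6*(-2))*(-2 - 4)))*((3 + (-3)**2 - 2*(-3))*(-3)) = (163*(-12*(-6)))*((3 + 9 + 6)*(-3)) = (163*72)*(18*(-3)) = 11736*(-54) = -633744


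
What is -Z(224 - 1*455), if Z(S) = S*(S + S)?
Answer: -106722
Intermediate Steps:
Z(S) = 2*S² (Z(S) = S*(2*S) = 2*S²)
-Z(224 - 1*455) = -2*(224 - 1*455)² = -2*(224 - 455)² = -2*(-231)² = -2*53361 = -1*106722 = -106722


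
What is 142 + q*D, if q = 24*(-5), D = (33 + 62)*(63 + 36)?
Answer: -1128458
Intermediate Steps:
D = 9405 (D = 95*99 = 9405)
q = -120
142 + q*D = 142 - 120*9405 = 142 - 1128600 = -1128458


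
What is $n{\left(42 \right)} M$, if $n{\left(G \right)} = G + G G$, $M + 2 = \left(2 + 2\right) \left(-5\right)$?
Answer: $-39732$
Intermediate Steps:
$M = -22$ ($M = -2 + \left(2 + 2\right) \left(-5\right) = -2 + 4 \left(-5\right) = -2 - 20 = -22$)
$n{\left(G \right)} = G + G^{2}$
$n{\left(42 \right)} M = 42 \left(1 + 42\right) \left(-22\right) = 42 \cdot 43 \left(-22\right) = 1806 \left(-22\right) = -39732$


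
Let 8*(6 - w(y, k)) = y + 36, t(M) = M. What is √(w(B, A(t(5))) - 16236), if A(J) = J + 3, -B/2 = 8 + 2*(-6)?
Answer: I*√64942/2 ≈ 127.42*I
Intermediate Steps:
B = 8 (B = -2*(8 + 2*(-6)) = -2*(8 - 12) = -2*(-4) = 8)
A(J) = 3 + J
w(y, k) = 3/2 - y/8 (w(y, k) = 6 - (y + 36)/8 = 6 - (36 + y)/8 = 6 + (-9/2 - y/8) = 3/2 - y/8)
√(w(B, A(t(5))) - 16236) = √((3/2 - ⅛*8) - 16236) = √((3/2 - 1) - 16236) = √(½ - 16236) = √(-32471/2) = I*√64942/2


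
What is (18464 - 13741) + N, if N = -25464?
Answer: -20741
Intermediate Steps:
(18464 - 13741) + N = (18464 - 13741) - 25464 = 4723 - 25464 = -20741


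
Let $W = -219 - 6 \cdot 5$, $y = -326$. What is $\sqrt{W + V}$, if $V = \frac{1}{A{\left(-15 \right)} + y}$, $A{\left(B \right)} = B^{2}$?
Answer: $\frac{5 i \sqrt{101606}}{101} \approx 15.78 i$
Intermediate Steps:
$W = -249$ ($W = -219 - 30 = -249$)
$V = - \frac{1}{101}$ ($V = \frac{1}{\left(-15\right)^{2} - 326} = \frac{1}{225 - 326} = \frac{1}{-101} = - \frac{1}{101} \approx -0.009901$)
$\sqrt{W + V} = \sqrt{-249 - \frac{1}{101}} = \sqrt{- \frac{25150}{101}} = \frac{5 i \sqrt{101606}}{101}$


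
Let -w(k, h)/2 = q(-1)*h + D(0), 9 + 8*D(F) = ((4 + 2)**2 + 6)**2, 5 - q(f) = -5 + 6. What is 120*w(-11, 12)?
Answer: -64170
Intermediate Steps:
q(f) = 4 (q(f) = 5 - (-5 + 6) = 5 - 1*1 = 5 - 1 = 4)
D(F) = 1755/8 (D(F) = -9/8 + ((4 + 2)**2 + 6)**2/8 = -9/8 + (6**2 + 6)**2/8 = -9/8 + (36 + 6)**2/8 = -9/8 + (1/8)*42**2 = -9/8 + (1/8)*1764 = -9/8 + 441/2 = 1755/8)
w(k, h) = -1755/4 - 8*h (w(k, h) = -2*(4*h + 1755/8) = -2*(1755/8 + 4*h) = -1755/4 - 8*h)
120*w(-11, 12) = 120*(-1755/4 - 8*12) = 120*(-1755/4 - 96) = 120*(-2139/4) = -64170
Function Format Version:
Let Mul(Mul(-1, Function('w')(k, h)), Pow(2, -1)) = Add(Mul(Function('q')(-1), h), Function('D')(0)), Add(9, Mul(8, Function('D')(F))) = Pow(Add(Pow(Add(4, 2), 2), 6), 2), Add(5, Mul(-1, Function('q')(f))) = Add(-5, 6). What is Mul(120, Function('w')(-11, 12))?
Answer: -64170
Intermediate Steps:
Function('q')(f) = 4 (Function('q')(f) = Add(5, Mul(-1, Add(-5, 6))) = Add(5, Mul(-1, 1)) = Add(5, -1) = 4)
Function('D')(F) = Rational(1755, 8) (Function('D')(F) = Add(Rational(-9, 8), Mul(Rational(1, 8), Pow(Add(Pow(Add(4, 2), 2), 6), 2))) = Add(Rational(-9, 8), Mul(Rational(1, 8), Pow(Add(Pow(6, 2), 6), 2))) = Add(Rational(-9, 8), Mul(Rational(1, 8), Pow(Add(36, 6), 2))) = Add(Rational(-9, 8), Mul(Rational(1, 8), Pow(42, 2))) = Add(Rational(-9, 8), Mul(Rational(1, 8), 1764)) = Add(Rational(-9, 8), Rational(441, 2)) = Rational(1755, 8))
Function('w')(k, h) = Add(Rational(-1755, 4), Mul(-8, h)) (Function('w')(k, h) = Mul(-2, Add(Mul(4, h), Rational(1755, 8))) = Mul(-2, Add(Rational(1755, 8), Mul(4, h))) = Add(Rational(-1755, 4), Mul(-8, h)))
Mul(120, Function('w')(-11, 12)) = Mul(120, Add(Rational(-1755, 4), Mul(-8, 12))) = Mul(120, Add(Rational(-1755, 4), -96)) = Mul(120, Rational(-2139, 4)) = -64170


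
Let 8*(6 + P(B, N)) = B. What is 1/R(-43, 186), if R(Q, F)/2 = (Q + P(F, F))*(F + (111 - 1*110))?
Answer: -2/19261 ≈ -0.00010384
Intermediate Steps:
P(B, N) = -6 + B/8
R(Q, F) = 2*(1 + F)*(-6 + Q + F/8) (R(Q, F) = 2*((Q + (-6 + F/8))*(F + (111 - 1*110))) = 2*((-6 + Q + F/8)*(F + (111 - 110))) = 2*((-6 + Q + F/8)*(F + 1)) = 2*((-6 + Q + F/8)*(1 + F)) = 2*((1 + F)*(-6 + Q + F/8)) = 2*(1 + F)*(-6 + Q + F/8))
1/R(-43, 186) = 1/(-12 + 2*(-43) + (1/4)*186 + 2*186*(-43) + (1/4)*186*(-48 + 186)) = 1/(-12 - 86 + 93/2 - 15996 + (1/4)*186*138) = 1/(-12 - 86 + 93/2 - 15996 + 6417) = 1/(-19261/2) = -2/19261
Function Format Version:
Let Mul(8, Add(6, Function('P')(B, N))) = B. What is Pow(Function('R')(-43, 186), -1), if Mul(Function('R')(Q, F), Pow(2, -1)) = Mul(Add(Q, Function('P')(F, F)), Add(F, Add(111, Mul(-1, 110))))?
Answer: Rational(-2, 19261) ≈ -0.00010384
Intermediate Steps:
Function('P')(B, N) = Add(-6, Mul(Rational(1, 8), B))
Function('R')(Q, F) = Mul(2, Add(1, F), Add(-6, Q, Mul(Rational(1, 8), F))) (Function('R')(Q, F) = Mul(2, Mul(Add(Q, Add(-6, Mul(Rational(1, 8), F))), Add(F, Add(111, Mul(-1, 110))))) = Mul(2, Mul(Add(-6, Q, Mul(Rational(1, 8), F)), Add(F, Add(111, -110)))) = Mul(2, Mul(Add(-6, Q, Mul(Rational(1, 8), F)), Add(F, 1))) = Mul(2, Mul(Add(-6, Q, Mul(Rational(1, 8), F)), Add(1, F))) = Mul(2, Mul(Add(1, F), Add(-6, Q, Mul(Rational(1, 8), F)))) = Mul(2, Add(1, F), Add(-6, Q, Mul(Rational(1, 8), F))))
Pow(Function('R')(-43, 186), -1) = Pow(Add(-12, Mul(2, -43), Mul(Rational(1, 4), 186), Mul(2, 186, -43), Mul(Rational(1, 4), 186, Add(-48, 186))), -1) = Pow(Add(-12, -86, Rational(93, 2), -15996, Mul(Rational(1, 4), 186, 138)), -1) = Pow(Add(-12, -86, Rational(93, 2), -15996, 6417), -1) = Pow(Rational(-19261, 2), -1) = Rational(-2, 19261)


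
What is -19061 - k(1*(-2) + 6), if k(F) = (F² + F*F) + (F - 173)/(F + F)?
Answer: -152575/8 ≈ -19072.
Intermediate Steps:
k(F) = 2*F² + (-173 + F)/(2*F) (k(F) = (F² + F²) + (-173 + F)/((2*F)) = 2*F² + (-173 + F)*(1/(2*F)) = 2*F² + (-173 + F)/(2*F))
-19061 - k(1*(-2) + 6) = -19061 - (-173 + (1*(-2) + 6) + 4*(1*(-2) + 6)³)/(2*(1*(-2) + 6)) = -19061 - (-173 + (-2 + 6) + 4*(-2 + 6)³)/(2*(-2 + 6)) = -19061 - (-173 + 4 + 4*4³)/(2*4) = -19061 - (-173 + 4 + 4*64)/(2*4) = -19061 - (-173 + 4 + 256)/(2*4) = -19061 - 87/(2*4) = -19061 - 1*87/8 = -19061 - 87/8 = -152575/8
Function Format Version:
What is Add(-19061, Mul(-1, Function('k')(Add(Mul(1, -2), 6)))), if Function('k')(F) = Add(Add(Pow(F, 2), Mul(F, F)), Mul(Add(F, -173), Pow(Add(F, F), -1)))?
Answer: Rational(-152575, 8) ≈ -19072.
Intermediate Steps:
Function('k')(F) = Add(Mul(2, Pow(F, 2)), Mul(Rational(1, 2), Pow(F, -1), Add(-173, F))) (Function('k')(F) = Add(Add(Pow(F, 2), Pow(F, 2)), Mul(Add(-173, F), Pow(Mul(2, F), -1))) = Add(Mul(2, Pow(F, 2)), Mul(Add(-173, F), Mul(Rational(1, 2), Pow(F, -1)))) = Add(Mul(2, Pow(F, 2)), Mul(Rational(1, 2), Pow(F, -1), Add(-173, F))))
Add(-19061, Mul(-1, Function('k')(Add(Mul(1, -2), 6)))) = Add(-19061, Mul(-1, Mul(Rational(1, 2), Pow(Add(Mul(1, -2), 6), -1), Add(-173, Add(Mul(1, -2), 6), Mul(4, Pow(Add(Mul(1, -2), 6), 3)))))) = Add(-19061, Mul(-1, Mul(Rational(1, 2), Pow(Add(-2, 6), -1), Add(-173, Add(-2, 6), Mul(4, Pow(Add(-2, 6), 3)))))) = Add(-19061, Mul(-1, Mul(Rational(1, 2), Pow(4, -1), Add(-173, 4, Mul(4, Pow(4, 3)))))) = Add(-19061, Mul(-1, Mul(Rational(1, 2), Rational(1, 4), Add(-173, 4, Mul(4, 64))))) = Add(-19061, Mul(-1, Mul(Rational(1, 2), Rational(1, 4), Add(-173, 4, 256)))) = Add(-19061, Mul(-1, Mul(Rational(1, 2), Rational(1, 4), 87))) = Add(-19061, Mul(-1, Rational(87, 8))) = Add(-19061, Rational(-87, 8)) = Rational(-152575, 8)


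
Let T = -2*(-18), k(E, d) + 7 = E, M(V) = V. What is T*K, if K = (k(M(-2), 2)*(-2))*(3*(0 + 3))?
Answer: 5832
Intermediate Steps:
k(E, d) = -7 + E
K = 162 (K = ((-7 - 2)*(-2))*(3*(0 + 3)) = (-9*(-2))*(3*3) = 18*9 = 162)
T = 36
T*K = 36*162 = 5832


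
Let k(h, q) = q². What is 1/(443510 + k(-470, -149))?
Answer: 1/465711 ≈ 2.1473e-6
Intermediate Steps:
1/(443510 + k(-470, -149)) = 1/(443510 + (-149)²) = 1/(443510 + 22201) = 1/465711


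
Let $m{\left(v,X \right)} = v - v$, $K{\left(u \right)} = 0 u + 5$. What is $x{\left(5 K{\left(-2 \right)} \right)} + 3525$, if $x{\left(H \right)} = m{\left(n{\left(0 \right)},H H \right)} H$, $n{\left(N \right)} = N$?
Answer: $3525$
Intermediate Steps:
$K{\left(u \right)} = 5$ ($K{\left(u \right)} = 0 + 5 = 5$)
$m{\left(v,X \right)} = 0$
$x{\left(H \right)} = 0$ ($x{\left(H \right)} = 0 H = 0$)
$x{\left(5 K{\left(-2 \right)} \right)} + 3525 = 0 + 3525 = 3525$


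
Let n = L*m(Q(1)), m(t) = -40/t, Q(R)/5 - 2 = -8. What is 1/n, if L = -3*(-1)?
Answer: ¼ ≈ 0.25000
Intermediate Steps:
Q(R) = -30 (Q(R) = 10 + 5*(-8) = 10 - 40 = -30)
L = 3
n = 4 (n = 3*(-40/(-30)) = 3*(-40*(-1/30)) = 3*(4/3) = 4)
1/n = 1/4 = ¼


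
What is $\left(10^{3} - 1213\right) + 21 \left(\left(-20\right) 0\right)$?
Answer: $-213$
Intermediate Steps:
$\left(10^{3} - 1213\right) + 21 \left(\left(-20\right) 0\right) = \left(1000 - 1213\right) + 21 \cdot 0 = -213 + 0 = -213$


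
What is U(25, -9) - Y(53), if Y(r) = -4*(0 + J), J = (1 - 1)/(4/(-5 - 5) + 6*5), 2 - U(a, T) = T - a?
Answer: 36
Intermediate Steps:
U(a, T) = 2 + a - T (U(a, T) = 2 - (T - a) = 2 + (a - T) = 2 + a - T)
J = 0 (J = 0/(4/(-10) + 30) = 0/(-⅒*4 + 30) = 0/(-⅖ + 30) = 0/(148/5) = 0*(5/148) = 0)
Y(r) = 0 (Y(r) = -4*(0 + 0) = -4*0 = 0)
U(25, -9) - Y(53) = (2 + 25 - 1*(-9)) - 1*0 = (2 + 25 + 9) + 0 = 36 + 0 = 36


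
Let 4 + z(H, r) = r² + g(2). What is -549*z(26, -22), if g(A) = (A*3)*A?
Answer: -270108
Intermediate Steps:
g(A) = 3*A² (g(A) = (3*A)*A = 3*A²)
z(H, r) = 8 + r² (z(H, r) = -4 + (r² + 3*2²) = -4 + (r² + 3*4) = -4 + (r² + 12) = -4 + (12 + r²) = 8 + r²)
-549*z(26, -22) = -549*(8 + (-22)²) = -549*(8 + 484) = -549*492 = -270108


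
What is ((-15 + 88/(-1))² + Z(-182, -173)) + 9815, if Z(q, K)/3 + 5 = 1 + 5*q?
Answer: 17682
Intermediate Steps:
Z(q, K) = -12 + 15*q (Z(q, K) = -15 + 3*(1 + 5*q) = -15 + (3 + 15*q) = -12 + 15*q)
((-15 + 88/(-1))² + Z(-182, -173)) + 9815 = ((-15 + 88/(-1))² + (-12 + 15*(-182))) + 9815 = ((-15 + 88*(-1))² + (-12 - 2730)) + 9815 = ((-15 - 88)² - 2742) + 9815 = ((-103)² - 2742) + 9815 = (10609 - 2742) + 9815 = 7867 + 9815 = 17682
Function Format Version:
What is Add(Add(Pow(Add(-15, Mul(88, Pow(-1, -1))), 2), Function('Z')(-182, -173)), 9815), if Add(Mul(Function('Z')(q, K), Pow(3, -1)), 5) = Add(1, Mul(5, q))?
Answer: 17682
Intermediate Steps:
Function('Z')(q, K) = Add(-12, Mul(15, q)) (Function('Z')(q, K) = Add(-15, Mul(3, Add(1, Mul(5, q)))) = Add(-15, Add(3, Mul(15, q))) = Add(-12, Mul(15, q)))
Add(Add(Pow(Add(-15, Mul(88, Pow(-1, -1))), 2), Function('Z')(-182, -173)), 9815) = Add(Add(Pow(Add(-15, Mul(88, Pow(-1, -1))), 2), Add(-12, Mul(15, -182))), 9815) = Add(Add(Pow(Add(-15, Mul(88, -1)), 2), Add(-12, -2730)), 9815) = Add(Add(Pow(Add(-15, -88), 2), -2742), 9815) = Add(Add(Pow(-103, 2), -2742), 9815) = Add(Add(10609, -2742), 9815) = Add(7867, 9815) = 17682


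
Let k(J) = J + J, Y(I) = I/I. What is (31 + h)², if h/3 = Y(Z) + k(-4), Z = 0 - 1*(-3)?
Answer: 100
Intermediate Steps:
Z = 3 (Z = 0 + 3 = 3)
Y(I) = 1
k(J) = 2*J
h = -21 (h = 3*(1 + 2*(-4)) = 3*(1 - 8) = 3*(-7) = -21)
(31 + h)² = (31 - 21)² = 10² = 100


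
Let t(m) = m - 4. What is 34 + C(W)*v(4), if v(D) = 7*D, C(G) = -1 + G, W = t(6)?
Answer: 62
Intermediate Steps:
t(m) = -4 + m
W = 2 (W = -4 + 6 = 2)
34 + C(W)*v(4) = 34 + (-1 + 2)*(7*4) = 34 + 1*28 = 34 + 28 = 62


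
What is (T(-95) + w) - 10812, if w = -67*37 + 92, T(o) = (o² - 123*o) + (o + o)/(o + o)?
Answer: 7512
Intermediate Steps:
T(o) = 1 + o² - 123*o (T(o) = (o² - 123*o) + (2*o)/((2*o)) = (o² - 123*o) + (2*o)*(1/(2*o)) = (o² - 123*o) + 1 = 1 + o² - 123*o)
w = -2387 (w = -2479 + 92 = -2387)
(T(-95) + w) - 10812 = ((1 + (-95)² - 123*(-95)) - 2387) - 10812 = ((1 + 9025 + 11685) - 2387) - 10812 = (20711 - 2387) - 10812 = 18324 - 10812 = 7512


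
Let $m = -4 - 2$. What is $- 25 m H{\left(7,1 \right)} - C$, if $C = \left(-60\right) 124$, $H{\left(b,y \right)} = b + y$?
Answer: $8640$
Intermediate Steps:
$m = -6$ ($m = -4 - 2 = -6$)
$C = -7440$
$- 25 m H{\left(7,1 \right)} - C = \left(-25\right) \left(-6\right) \left(7 + 1\right) - -7440 = 150 \cdot 8 + 7440 = 1200 + 7440 = 8640$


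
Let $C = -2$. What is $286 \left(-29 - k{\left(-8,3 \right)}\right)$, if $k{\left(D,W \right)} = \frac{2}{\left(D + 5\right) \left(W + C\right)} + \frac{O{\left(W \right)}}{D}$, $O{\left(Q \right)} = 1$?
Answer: $- \frac{96811}{12} \approx -8067.6$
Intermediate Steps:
$k{\left(D,W \right)} = \frac{1}{D} + \frac{2}{\left(-2 + W\right) \left(5 + D\right)}$ ($k{\left(D,W \right)} = \frac{2}{\left(D + 5\right) \left(W - 2\right)} + 1 \frac{1}{D} = \frac{2}{\left(5 + D\right) \left(-2 + W\right)} + \frac{1}{D} = \frac{2}{\left(-2 + W\right) \left(5 + D\right)} + \frac{1}{D} = \frac{1}{D} + \frac{2}{\left(-2 + W\right) \left(5 + D\right)}$)
$286 \left(-29 - k{\left(-8,3 \right)}\right) = 286 \left(-29 - \frac{-10 + 5 \cdot 3 - 24}{\left(-8\right) \left(-10 - -16 + 5 \cdot 3 - 24\right)}\right) = 286 \left(-29 - - \frac{-10 + 15 - 24}{8 \left(-10 + 16 + 15 - 24\right)}\right) = 286 \left(-29 - \left(- \frac{1}{8}\right) \frac{1}{-3} \left(-19\right)\right) = 286 \left(-29 - \left(- \frac{1}{8}\right) \left(- \frac{1}{3}\right) \left(-19\right)\right) = 286 \left(-29 - - \frac{19}{24}\right) = 286 \left(-29 + \frac{19}{24}\right) = 286 \left(- \frac{677}{24}\right) = - \frac{96811}{12}$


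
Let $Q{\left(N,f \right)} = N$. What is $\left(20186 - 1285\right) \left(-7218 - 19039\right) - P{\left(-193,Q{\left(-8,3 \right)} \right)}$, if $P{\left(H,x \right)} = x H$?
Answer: $-496285101$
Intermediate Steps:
$P{\left(H,x \right)} = H x$
$\left(20186 - 1285\right) \left(-7218 - 19039\right) - P{\left(-193,Q{\left(-8,3 \right)} \right)} = \left(20186 - 1285\right) \left(-7218 - 19039\right) - \left(-193\right) \left(-8\right) = 18901 \left(-26257\right) - 1544 = -496283557 - 1544 = -496285101$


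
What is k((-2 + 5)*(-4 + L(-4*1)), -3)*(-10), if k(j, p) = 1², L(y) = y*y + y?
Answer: -10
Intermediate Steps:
L(y) = y + y² (L(y) = y² + y = y + y²)
k(j, p) = 1
k((-2 + 5)*(-4 + L(-4*1)), -3)*(-10) = 1*(-10) = -10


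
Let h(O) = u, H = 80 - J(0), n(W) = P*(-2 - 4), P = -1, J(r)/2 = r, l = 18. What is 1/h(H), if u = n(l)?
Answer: ⅙ ≈ 0.16667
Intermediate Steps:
J(r) = 2*r
n(W) = 6 (n(W) = -(-2 - 4) = -1*(-6) = 6)
H = 80 (H = 80 - 2*0 = 80 - 1*0 = 80 + 0 = 80)
u = 6
h(O) = 6
1/h(H) = 1/6 = ⅙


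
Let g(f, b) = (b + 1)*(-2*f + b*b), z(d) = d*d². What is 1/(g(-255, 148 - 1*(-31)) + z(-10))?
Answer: 1/5858180 ≈ 1.7070e-7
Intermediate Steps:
z(d) = d³
g(f, b) = (1 + b)*(b² - 2*f) (g(f, b) = (1 + b)*(-2*f + b²) = (1 + b)*(b² - 2*f))
1/(g(-255, 148 - 1*(-31)) + z(-10)) = 1/(((148 - 1*(-31))² + (148 - 1*(-31))³ - 2*(-255) - 2*(148 - 1*(-31))*(-255)) + (-10)³) = 1/(((148 + 31)² + (148 + 31)³ + 510 - 2*(148 + 31)*(-255)) - 1000) = 1/((179² + 179³ + 510 - 2*179*(-255)) - 1000) = 1/((32041 + 5735339 + 510 + 91290) - 1000) = 1/(5859180 - 1000) = 1/5858180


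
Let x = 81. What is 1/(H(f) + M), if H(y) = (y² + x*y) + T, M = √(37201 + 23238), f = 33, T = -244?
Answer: 3518/12315885 - √60439/12315885 ≈ 0.00026569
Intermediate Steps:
M = √60439 ≈ 245.84
H(y) = -244 + y² + 81*y (H(y) = (y² + 81*y) - 244 = -244 + y² + 81*y)
1/(H(f) + M) = 1/((-244 + 33² + 81*33) + √60439) = 1/((-244 + 1089 + 2673) + √60439) = 1/(3518 + √60439)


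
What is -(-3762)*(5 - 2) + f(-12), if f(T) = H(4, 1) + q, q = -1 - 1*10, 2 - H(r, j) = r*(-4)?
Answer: 11293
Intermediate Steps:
H(r, j) = 2 + 4*r (H(r, j) = 2 - r*(-4) = 2 - (-4)*r = 2 + 4*r)
q = -11 (q = -1 - 10 = -11)
f(T) = 7 (f(T) = (2 + 4*4) - 11 = (2 + 16) - 11 = 18 - 11 = 7)
-(-3762)*(5 - 2) + f(-12) = -(-3762)*(5 - 2) + 7 = -(-3762)*3 + 7 = -1254*(-9) + 7 = 11286 + 7 = 11293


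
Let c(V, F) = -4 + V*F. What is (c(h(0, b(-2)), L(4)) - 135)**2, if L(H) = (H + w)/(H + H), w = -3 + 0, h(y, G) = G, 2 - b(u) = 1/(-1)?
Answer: 1229881/64 ≈ 19217.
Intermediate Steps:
b(u) = 3 (b(u) = 2 - 1/(-1) = 2 - 1*(-1) = 2 + 1 = 3)
w = -3
L(H) = (-3 + H)/(2*H) (L(H) = (H - 3)/(H + H) = (-3 + H)/((2*H)) = (-3 + H)*(1/(2*H)) = (-3 + H)/(2*H))
c(V, F) = -4 + F*V
(c(h(0, b(-2)), L(4)) - 135)**2 = ((-4 + ((1/2)*(-3 + 4)/4)*3) - 135)**2 = ((-4 + ((1/2)*(1/4)*1)*3) - 135)**2 = ((-4 + (1/8)*3) - 135)**2 = ((-4 + 3/8) - 135)**2 = (-29/8 - 135)**2 = (-1109/8)**2 = 1229881/64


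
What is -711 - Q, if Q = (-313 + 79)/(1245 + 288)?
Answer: -363243/511 ≈ -710.85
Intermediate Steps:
Q = -78/511 (Q = -234/1533 = -234*1/1533 = -78/511 ≈ -0.15264)
-711 - Q = -711 - 1*(-78/511) = -711 + 78/511 = -363243/511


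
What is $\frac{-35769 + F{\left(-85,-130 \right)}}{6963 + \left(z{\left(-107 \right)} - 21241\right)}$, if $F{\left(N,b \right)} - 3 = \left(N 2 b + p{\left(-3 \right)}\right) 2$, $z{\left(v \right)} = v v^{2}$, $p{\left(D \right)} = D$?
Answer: $- \frac{8428}{1239321} \approx -0.0068005$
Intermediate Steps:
$z{\left(v \right)} = v^{3}$
$F{\left(N,b \right)} = -3 + 4 N b$ ($F{\left(N,b \right)} = 3 + \left(N 2 b - 3\right) 2 = 3 + \left(2 N b - 3\right) 2 = 3 + \left(-3 + 2 N b\right) 2 = 3 + \left(-6 + 4 N b\right) = -3 + 4 N b$)
$\frac{-35769 + F{\left(-85,-130 \right)}}{6963 + \left(z{\left(-107 \right)} - 21241\right)} = \frac{-35769 - \left(3 + 340 \left(-130\right)\right)}{6963 + \left(\left(-107\right)^{3} - 21241\right)} = \frac{-35769 + \left(-3 + 44200\right)}{6963 - 1246284} = \frac{-35769 + 44197}{6963 - 1246284} = \frac{8428}{-1239321} = 8428 \left(- \frac{1}{1239321}\right) = - \frac{8428}{1239321}$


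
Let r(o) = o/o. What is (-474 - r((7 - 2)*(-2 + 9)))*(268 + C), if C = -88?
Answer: -85500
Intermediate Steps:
r(o) = 1
(-474 - r((7 - 2)*(-2 + 9)))*(268 + C) = (-474 - 1*1)*(268 - 88) = (-474 - 1)*180 = -475*180 = -85500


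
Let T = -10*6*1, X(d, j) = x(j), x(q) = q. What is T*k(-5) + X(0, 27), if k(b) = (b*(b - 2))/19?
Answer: -1587/19 ≈ -83.526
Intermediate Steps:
X(d, j) = j
k(b) = b*(-2 + b)/19 (k(b) = (b*(-2 + b))*(1/19) = b*(-2 + b)/19)
T = -60 (T = -60*1 = -60)
T*k(-5) + X(0, 27) = -60*(-5)*(-2 - 5)/19 + 27 = -60*(-5)*(-7)/19 + 27 = -60*35/19 + 27 = -2100/19 + 27 = -1587/19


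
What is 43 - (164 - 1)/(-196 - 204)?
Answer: 17363/400 ≈ 43.407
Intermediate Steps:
43 - (164 - 1)/(-196 - 204) = 43 - 163/(-400) = 43 - 163*(-1)/400 = 43 - 1*(-163/400) = 43 + 163/400 = 17363/400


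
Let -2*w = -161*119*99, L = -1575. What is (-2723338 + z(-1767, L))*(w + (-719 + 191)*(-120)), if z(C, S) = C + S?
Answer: -2758665319740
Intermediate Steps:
w = 1896741/2 (w = -(-161*119)*99/2 = -(-19159)*99/2 = -½*(-1896741) = 1896741/2 ≈ 9.4837e+5)
(-2723338 + z(-1767, L))*(w + (-719 + 191)*(-120)) = (-2723338 + (-1767 - 1575))*(1896741/2 + (-719 + 191)*(-120)) = (-2723338 - 3342)*(1896741/2 - 528*(-120)) = -2726680*(1896741/2 + 63360) = -2726680*2023461/2 = -2758665319740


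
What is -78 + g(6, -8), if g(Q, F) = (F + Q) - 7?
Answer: -87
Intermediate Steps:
g(Q, F) = -7 + F + Q
-78 + g(6, -8) = -78 + (-7 - 8 + 6) = -78 - 9 = -87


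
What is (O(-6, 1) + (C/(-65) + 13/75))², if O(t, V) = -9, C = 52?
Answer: 521284/5625 ≈ 92.673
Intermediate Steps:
(O(-6, 1) + (C/(-65) + 13/75))² = (-9 + (52/(-65) + 13/75))² = (-9 + (52*(-1/65) + 13*(1/75)))² = (-9 + (-⅘ + 13/75))² = (-9 - 47/75)² = (-722/75)² = 521284/5625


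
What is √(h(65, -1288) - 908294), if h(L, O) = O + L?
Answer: I*√909517 ≈ 953.69*I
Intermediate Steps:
h(L, O) = L + O
√(h(65, -1288) - 908294) = √((65 - 1288) - 908294) = √(-1223 - 908294) = √(-909517) = I*√909517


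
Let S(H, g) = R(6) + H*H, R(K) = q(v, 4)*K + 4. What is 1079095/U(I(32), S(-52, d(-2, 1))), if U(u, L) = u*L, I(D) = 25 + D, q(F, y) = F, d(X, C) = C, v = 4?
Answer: 1079095/155724 ≈ 6.9295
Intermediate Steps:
R(K) = 4 + 4*K (R(K) = 4*K + 4 = 4 + 4*K)
S(H, g) = 28 + H² (S(H, g) = (4 + 4*6) + H*H = (4 + 24) + H² = 28 + H²)
U(u, L) = L*u
1079095/U(I(32), S(-52, d(-2, 1))) = 1079095/(((28 + (-52)²)*(25 + 32))) = 1079095/(((28 + 2704)*57)) = 1079095/((2732*57)) = 1079095/155724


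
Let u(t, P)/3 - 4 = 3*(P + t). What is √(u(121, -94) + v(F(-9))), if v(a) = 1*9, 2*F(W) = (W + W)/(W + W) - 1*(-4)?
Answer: 2*√66 ≈ 16.248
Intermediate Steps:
F(W) = 5/2 (F(W) = ((W + W)/(W + W) - 1*(-4))/2 = ((2*W)/((2*W)) + 4)/2 = ((2*W)*(1/(2*W)) + 4)/2 = (1 + 4)/2 = (½)*5 = 5/2)
u(t, P) = 12 + 9*P + 9*t (u(t, P) = 12 + 3*(3*(P + t)) = 12 + 3*(3*P + 3*t) = 12 + (9*P + 9*t) = 12 + 9*P + 9*t)
v(a) = 9
√(u(121, -94) + v(F(-9))) = √((12 + 9*(-94) + 9*121) + 9) = √((12 - 846 + 1089) + 9) = √(255 + 9) = √264 = 2*√66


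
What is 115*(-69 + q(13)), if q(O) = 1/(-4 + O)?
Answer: -71300/9 ≈ -7922.2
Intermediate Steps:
115*(-69 + q(13)) = 115*(-69 + 1/(-4 + 13)) = 115*(-69 + 1/9) = 115*(-69 + ⅑) = 115*(-620/9) = -71300/9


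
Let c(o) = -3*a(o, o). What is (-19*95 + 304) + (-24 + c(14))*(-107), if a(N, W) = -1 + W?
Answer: 5240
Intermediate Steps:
c(o) = 3 - 3*o (c(o) = -3*(-1 + o) = 3 - 3*o)
(-19*95 + 304) + (-24 + c(14))*(-107) = (-19*95 + 304) + (-24 + (3 - 3*14))*(-107) = (-1805 + 304) + (-24 + (3 - 42))*(-107) = -1501 + (-24 - 39)*(-107) = -1501 - 63*(-107) = -1501 + 6741 = 5240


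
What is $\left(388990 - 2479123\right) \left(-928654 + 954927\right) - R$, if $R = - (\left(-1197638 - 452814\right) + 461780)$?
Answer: $-54915252981$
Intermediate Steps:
$R = 1188672$ ($R = - (\left(-1197638 - 452814\right) + 461780) = - (-1650452 + 461780) = \left(-1\right) \left(-1188672\right) = 1188672$)
$\left(388990 - 2479123\right) \left(-928654 + 954927\right) - R = \left(388990 - 2479123\right) \left(-928654 + 954927\right) - 1188672 = \left(-2090133\right) 26273 - 1188672 = -54914064309 - 1188672 = -54915252981$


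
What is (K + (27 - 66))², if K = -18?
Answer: 3249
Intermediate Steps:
(K + (27 - 66))² = (-18 + (27 - 66))² = (-18 - 39)² = (-57)² = 3249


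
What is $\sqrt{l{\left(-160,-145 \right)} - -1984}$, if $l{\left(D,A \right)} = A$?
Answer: $\sqrt{1839} \approx 42.884$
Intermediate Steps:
$\sqrt{l{\left(-160,-145 \right)} - -1984} = \sqrt{-145 - -1984} = \sqrt{-145 + 1984} = \sqrt{1839}$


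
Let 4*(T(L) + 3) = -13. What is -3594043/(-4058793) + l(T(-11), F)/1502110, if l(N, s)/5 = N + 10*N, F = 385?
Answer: 4317802176509/4877402842584 ≈ 0.88527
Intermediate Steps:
T(L) = -25/4 (T(L) = -3 + (¼)*(-13) = -3 - 13/4 = -25/4)
l(N, s) = 55*N (l(N, s) = 5*(N + 10*N) = 5*(11*N) = 55*N)
-3594043/(-4058793) + l(T(-11), F)/1502110 = -3594043/(-4058793) + (55*(-25/4))/1502110 = -3594043*(-1/4058793) - 1375/4*1/1502110 = 3594043/4058793 - 275/1201688 = 4317802176509/4877402842584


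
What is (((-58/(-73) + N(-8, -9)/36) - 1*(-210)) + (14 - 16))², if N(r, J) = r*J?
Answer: 236790544/5329 ≈ 44434.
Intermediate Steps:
N(r, J) = J*r
(((-58/(-73) + N(-8, -9)/36) - 1*(-210)) + (14 - 16))² = (((-58/(-73) - 9*(-8)/36) - 1*(-210)) + (14 - 16))² = (((-58*(-1/73) + 72*(1/36)) + 210) - 2)² = (((58/73 + 2) + 210) - 2)² = ((204/73 + 210) - 2)² = (15534/73 - 2)² = (15388/73)² = 236790544/5329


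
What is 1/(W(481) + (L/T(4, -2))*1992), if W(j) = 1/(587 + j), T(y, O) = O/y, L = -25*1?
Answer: 1068/106372801 ≈ 1.0040e-5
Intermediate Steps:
L = -25
1/(W(481) + (L/T(4, -2))*1992) = 1/(1/(587 + 481) - 25/((-2/4))*1992) = 1/(1/1068 - 25/((-2*1/4))*1992) = 1/(1/1068 - 25/(-1/2)*1992) = 1/(1/1068 - 25*(-2)*1992) = 1/(1/1068 + 50*1992) = 1/(1/1068 + 99600) = 1/(106372801/1068) = 1068/106372801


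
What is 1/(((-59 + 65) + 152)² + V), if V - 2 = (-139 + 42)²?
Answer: 1/34375 ≈ 2.9091e-5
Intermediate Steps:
V = 9411 (V = 2 + (-139 + 42)² = 2 + (-97)² = 2 + 9409 = 9411)
1/(((-59 + 65) + 152)² + V) = 1/(((-59 + 65) + 152)² + 9411) = 1/((6 + 152)² + 9411) = 1/(158² + 9411) = 1/(24964 + 9411) = 1/34375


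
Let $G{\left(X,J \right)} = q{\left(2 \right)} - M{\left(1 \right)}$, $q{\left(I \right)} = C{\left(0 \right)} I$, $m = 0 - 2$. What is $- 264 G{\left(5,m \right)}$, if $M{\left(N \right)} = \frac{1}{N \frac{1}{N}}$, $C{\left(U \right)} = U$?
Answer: $264$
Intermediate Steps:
$m = -2$
$q{\left(I \right)} = 0$ ($q{\left(I \right)} = 0 I = 0$)
$M{\left(N \right)} = 1$ ($M{\left(N \right)} = 1^{-1} = 1$)
$G{\left(X,J \right)} = -1$ ($G{\left(X,J \right)} = 0 - 1 = -1$)
$- 264 G{\left(5,m \right)} = \left(-264\right) \left(-1\right) = 264$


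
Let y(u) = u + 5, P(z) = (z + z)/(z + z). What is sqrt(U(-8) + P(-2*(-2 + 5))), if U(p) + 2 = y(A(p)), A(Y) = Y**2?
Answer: 2*sqrt(17) ≈ 8.2462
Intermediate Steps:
P(z) = 1 (P(z) = (2*z)/((2*z)) = (2*z)*(1/(2*z)) = 1)
y(u) = 5 + u
U(p) = 3 + p**2 (U(p) = -2 + (5 + p**2) = 3 + p**2)
sqrt(U(-8) + P(-2*(-2 + 5))) = sqrt((3 + (-8)**2) + 1) = sqrt((3 + 64) + 1) = sqrt(67 + 1) = sqrt(68) = 2*sqrt(17)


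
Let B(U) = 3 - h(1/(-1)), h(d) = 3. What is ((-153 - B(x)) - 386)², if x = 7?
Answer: 290521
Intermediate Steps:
B(U) = 0 (B(U) = 3 - 1*3 = 3 - 3 = 0)
((-153 - B(x)) - 386)² = ((-153 - 1*0) - 386)² = ((-153 + 0) - 386)² = (-153 - 386)² = (-539)² = 290521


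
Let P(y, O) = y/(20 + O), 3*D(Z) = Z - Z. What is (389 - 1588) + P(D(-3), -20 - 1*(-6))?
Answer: -1199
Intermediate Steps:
D(Z) = 0 (D(Z) = (Z - Z)/3 = (1/3)*0 = 0)
(389 - 1588) + P(D(-3), -20 - 1*(-6)) = (389 - 1588) + 0/(20 + (-20 - 1*(-6))) = -1199 + 0/(20 + (-20 + 6)) = -1199 + 0/(20 - 14) = -1199 + 0/6 = -1199 + 0*(1/6) = -1199 + 0 = -1199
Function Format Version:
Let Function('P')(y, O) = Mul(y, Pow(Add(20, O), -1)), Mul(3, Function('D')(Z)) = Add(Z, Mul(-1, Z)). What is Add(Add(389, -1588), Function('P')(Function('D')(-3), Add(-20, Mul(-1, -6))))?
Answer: -1199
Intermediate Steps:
Function('D')(Z) = 0 (Function('D')(Z) = Mul(Rational(1, 3), Add(Z, Mul(-1, Z))) = Mul(Rational(1, 3), 0) = 0)
Add(Add(389, -1588), Function('P')(Function('D')(-3), Add(-20, Mul(-1, -6)))) = Add(Add(389, -1588), Mul(0, Pow(Add(20, Add(-20, Mul(-1, -6))), -1))) = Add(-1199, Mul(0, Pow(Add(20, Add(-20, 6)), -1))) = Add(-1199, Mul(0, Pow(Add(20, -14), -1))) = Add(-1199, Mul(0, Pow(6, -1))) = Add(-1199, Mul(0, Rational(1, 6))) = Add(-1199, 0) = -1199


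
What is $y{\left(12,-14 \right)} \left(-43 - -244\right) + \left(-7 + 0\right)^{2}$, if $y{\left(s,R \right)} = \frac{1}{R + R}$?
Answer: $\frac{1171}{28} \approx 41.821$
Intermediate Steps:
$y{\left(s,R \right)} = \frac{1}{2 R}$
$y{\left(12,-14 \right)} \left(-43 - -244\right) + \left(-7 + 0\right)^{2} = \frac{1}{2 \left(-14\right)} \left(-43 - -244\right) + \left(-7 + 0\right)^{2} = \frac{1}{2} \left(- \frac{1}{14}\right) \left(-43 + 244\right) + \left(-7\right)^{2} = \left(- \frac{1}{28}\right) 201 + 49 = - \frac{201}{28} + 49 = \frac{1171}{28}$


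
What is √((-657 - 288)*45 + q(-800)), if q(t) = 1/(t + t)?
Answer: I*√68040001/40 ≈ 206.22*I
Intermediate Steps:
q(t) = 1/(2*t)
√((-657 - 288)*45 + q(-800)) = √((-657 - 288)*45 + (½)/(-800)) = √(-945*45 + (½)*(-1/800)) = √(-42525 - 1/1600) = √(-68040001/1600) = I*√68040001/40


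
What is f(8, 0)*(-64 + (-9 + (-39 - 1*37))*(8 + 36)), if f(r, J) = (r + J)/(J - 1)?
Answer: 30432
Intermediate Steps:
f(r, J) = (J + r)/(-1 + J)
f(8, 0)*(-64 + (-9 + (-39 - 1*37))*(8 + 36)) = ((0 + 8)/(-1 + 0))*(-64 + (-9 + (-39 - 1*37))*(8 + 36)) = (8/(-1))*(-64 + (-9 + (-39 - 37))*44) = (-1*8)*(-64 + (-9 - 76)*44) = -8*(-64 - 85*44) = -8*(-64 - 3740) = -8*(-3804) = 30432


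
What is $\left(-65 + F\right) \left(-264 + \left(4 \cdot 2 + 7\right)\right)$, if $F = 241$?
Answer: $-43824$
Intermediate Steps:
$\left(-65 + F\right) \left(-264 + \left(4 \cdot 2 + 7\right)\right) = \left(-65 + 241\right) \left(-264 + \left(4 \cdot 2 + 7\right)\right) = 176 \left(-264 + \left(8 + 7\right)\right) = 176 \left(-264 + 15\right) = 176 \left(-249\right) = -43824$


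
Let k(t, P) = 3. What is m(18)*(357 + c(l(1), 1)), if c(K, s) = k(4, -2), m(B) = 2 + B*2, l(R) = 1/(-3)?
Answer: 13680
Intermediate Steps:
l(R) = -⅓
m(B) = 2 + 2*B
c(K, s) = 3
m(18)*(357 + c(l(1), 1)) = (2 + 2*18)*(357 + 3) = (2 + 36)*360 = 38*360 = 13680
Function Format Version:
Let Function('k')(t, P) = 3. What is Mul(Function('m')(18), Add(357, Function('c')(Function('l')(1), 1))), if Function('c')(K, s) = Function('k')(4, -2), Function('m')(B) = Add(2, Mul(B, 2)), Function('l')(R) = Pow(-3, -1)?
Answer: 13680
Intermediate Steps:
Function('l')(R) = Rational(-1, 3)
Function('m')(B) = Add(2, Mul(2, B))
Function('c')(K, s) = 3
Mul(Function('m')(18), Add(357, Function('c')(Function('l')(1), 1))) = Mul(Add(2, Mul(2, 18)), Add(357, 3)) = Mul(Add(2, 36), 360) = Mul(38, 360) = 13680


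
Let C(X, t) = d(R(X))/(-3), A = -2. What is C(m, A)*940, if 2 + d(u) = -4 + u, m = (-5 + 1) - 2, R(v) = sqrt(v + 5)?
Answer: 1880 - 940*I/3 ≈ 1880.0 - 313.33*I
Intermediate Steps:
R(v) = sqrt(5 + v)
m = -6 (m = -4 - 2 = -6)
d(u) = -6 + u (d(u) = -2 + (-4 + u) = -6 + u)
C(X, t) = 2 - sqrt(5 + X)/3 (C(X, t) = (-6 + sqrt(5 + X))/(-3) = (-6 + sqrt(5 + X))*(-1/3) = 2 - sqrt(5 + X)/3)
C(m, A)*940 = (2 - sqrt(5 - 6)/3)*940 = (2 - I/3)*940 = 1880 - 940*I/3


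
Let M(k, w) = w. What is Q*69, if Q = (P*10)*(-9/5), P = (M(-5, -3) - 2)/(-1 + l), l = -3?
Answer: -3105/2 ≈ -1552.5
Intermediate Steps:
P = 5/4 (P = (-3 - 2)/(-1 - 3) = -5/(-4) = -5*(-¼) = 5/4 ≈ 1.2500)
Q = -45/2 (Q = ((5/4)*10)*(-9/5) = 25*(-9*⅕)/2 = (25/2)*(-9/5) = -45/2 ≈ -22.500)
Q*69 = -45/2*69 = -3105/2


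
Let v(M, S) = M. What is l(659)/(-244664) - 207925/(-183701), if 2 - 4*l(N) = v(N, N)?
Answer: 29086820051/25682869408 ≈ 1.1325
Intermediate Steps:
l(N) = 1/2 - N/4
l(659)/(-244664) - 207925/(-183701) = (1/2 - 1/4*659)/(-244664) - 207925/(-183701) = (1/2 - 659/4)*(-1/244664) - 207925*(-1/183701) = -657/4*(-1/244664) + 207925/183701 = 657/978656 + 207925/183701 = 29086820051/25682869408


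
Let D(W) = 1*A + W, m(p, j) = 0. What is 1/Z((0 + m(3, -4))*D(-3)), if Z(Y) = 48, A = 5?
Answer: 1/48 ≈ 0.020833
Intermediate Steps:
D(W) = 5 + W (D(W) = 1*5 + W = 5 + W)
1/Z((0 + m(3, -4))*D(-3)) = 1/48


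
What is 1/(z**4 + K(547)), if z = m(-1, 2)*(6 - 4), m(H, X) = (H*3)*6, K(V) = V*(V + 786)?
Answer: 1/2408767 ≈ 4.1515e-7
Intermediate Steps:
K(V) = V*(786 + V)
m(H, X) = 18*H (m(H, X) = (3*H)*6 = 18*H)
z = -36 (z = (18*(-1))*(6 - 4) = -18*2 = -36)
1/(z**4 + K(547)) = 1/((-36)**4 + 547*(786 + 547)) = 1/(1679616 + 547*1333) = 1/(1679616 + 729151) = 1/2408767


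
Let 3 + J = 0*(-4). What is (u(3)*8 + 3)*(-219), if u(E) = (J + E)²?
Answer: -657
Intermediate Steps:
J = -3 (J = -3 + 0*(-4) = -3 + 0 = -3)
u(E) = (-3 + E)²
(u(3)*8 + 3)*(-219) = ((-3 + 3)²*8 + 3)*(-219) = (0²*8 + 3)*(-219) = (0*8 + 3)*(-219) = (0 + 3)*(-219) = 3*(-219) = -657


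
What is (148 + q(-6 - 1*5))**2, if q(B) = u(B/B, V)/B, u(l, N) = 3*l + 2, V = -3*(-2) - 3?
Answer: 2634129/121 ≈ 21770.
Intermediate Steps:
V = 3 (V = 6 - 3 = 3)
u(l, N) = 2 + 3*l
q(B) = 5/B (q(B) = (2 + 3*(B/B))/B = (2 + 3*1)/B = (2 + 3)/B = 5/B)
(148 + q(-6 - 1*5))**2 = (148 + 5/(-6 - 1*5))**2 = (148 + 5/(-6 - 5))**2 = (148 + 5/(-11))**2 = (148 + 5*(-1/11))**2 = (148 - 5/11)**2 = (1623/11)**2 = 2634129/121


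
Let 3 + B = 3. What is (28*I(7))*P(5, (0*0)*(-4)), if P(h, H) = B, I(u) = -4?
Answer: 0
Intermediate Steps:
B = 0 (B = -3 + 3 = 0)
P(h, H) = 0
(28*I(7))*P(5, (0*0)*(-4)) = (28*(-4))*0 = -112*0 = 0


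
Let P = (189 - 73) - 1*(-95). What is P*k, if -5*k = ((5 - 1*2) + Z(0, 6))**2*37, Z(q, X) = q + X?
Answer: -632367/5 ≈ -1.2647e+5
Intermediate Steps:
Z(q, X) = X + q
P = 211 (P = 116 + 95 = 211)
k = -2997/5 (k = -((5 - 1*2) + (6 + 0))**2*37/5 = -((5 - 2) + 6)**2*37/5 = -(3 + 6)**2*37/5 = -9**2*37/5 = -81*37/5 = -1/5*2997 = -2997/5 ≈ -599.40)
P*k = 211*(-2997/5) = -632367/5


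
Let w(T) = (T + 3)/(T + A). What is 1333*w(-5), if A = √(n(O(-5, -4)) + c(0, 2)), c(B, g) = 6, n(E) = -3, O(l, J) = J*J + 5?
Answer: 6665/11 + 1333*√3/11 ≈ 815.80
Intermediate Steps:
O(l, J) = 5 + J² (O(l, J) = J² + 5 = 5 + J²)
A = √3 (A = √(-3 + 6) = √3 ≈ 1.7320)
w(T) = (3 + T)/(T + √3) (w(T) = (T + 3)/(T + √3) = (3 + T)/(T + √3))
1333*w(-5) = 1333*((3 - 5)/(-5 + √3)) = 1333*(-2/(-5 + √3)) = -2666/(-5 + √3)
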